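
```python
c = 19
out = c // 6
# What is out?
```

Answer: 3

Derivation:
Trace (tracking out):
c = 19  # -> c = 19
out = c // 6  # -> out = 3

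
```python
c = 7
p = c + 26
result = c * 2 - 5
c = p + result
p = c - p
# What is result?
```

Answer: 9

Derivation:
Trace (tracking result):
c = 7  # -> c = 7
p = c + 26  # -> p = 33
result = c * 2 - 5  # -> result = 9
c = p + result  # -> c = 42
p = c - p  # -> p = 9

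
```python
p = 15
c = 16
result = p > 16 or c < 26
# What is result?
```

Answer: True

Derivation:
Trace (tracking result):
p = 15  # -> p = 15
c = 16  # -> c = 16
result = p > 16 or c < 26  # -> result = True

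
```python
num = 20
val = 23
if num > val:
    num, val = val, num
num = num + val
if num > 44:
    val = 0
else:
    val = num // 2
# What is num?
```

Answer: 43

Derivation:
Trace (tracking num):
num = 20  # -> num = 20
val = 23  # -> val = 23
if num > val:  # condition is False
num = num + val  # -> num = 43
if num > 44:  # condition is False
else:
    val = num // 2  # -> val = 21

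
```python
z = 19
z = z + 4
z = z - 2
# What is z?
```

Answer: 21

Derivation:
Trace (tracking z):
z = 19  # -> z = 19
z = z + 4  # -> z = 23
z = z - 2  # -> z = 21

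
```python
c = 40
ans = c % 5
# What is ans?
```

Answer: 0

Derivation:
Trace (tracking ans):
c = 40  # -> c = 40
ans = c % 5  # -> ans = 0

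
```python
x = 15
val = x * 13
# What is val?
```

Answer: 195

Derivation:
Trace (tracking val):
x = 15  # -> x = 15
val = x * 13  # -> val = 195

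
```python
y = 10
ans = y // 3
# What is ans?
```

Answer: 3

Derivation:
Trace (tracking ans):
y = 10  # -> y = 10
ans = y // 3  # -> ans = 3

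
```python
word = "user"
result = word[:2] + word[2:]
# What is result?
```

Answer: 'user'

Derivation:
Trace (tracking result):
word = 'user'  # -> word = 'user'
result = word[:2] + word[2:]  # -> result = 'user'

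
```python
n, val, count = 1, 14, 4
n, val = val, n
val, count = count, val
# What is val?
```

Answer: 4

Derivation:
Trace (tracking val):
n, val, count = (1, 14, 4)  # -> n = 1, val = 14, count = 4
n, val = (val, n)  # -> n = 14, val = 1
val, count = (count, val)  # -> val = 4, count = 1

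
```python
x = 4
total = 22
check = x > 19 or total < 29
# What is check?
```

Trace (tracking check):
x = 4  # -> x = 4
total = 22  # -> total = 22
check = x > 19 or total < 29  # -> check = True

Answer: True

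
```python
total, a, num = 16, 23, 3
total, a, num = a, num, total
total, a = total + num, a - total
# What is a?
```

Trace (tracking a):
total, a, num = (16, 23, 3)  # -> total = 16, a = 23, num = 3
total, a, num = (a, num, total)  # -> total = 23, a = 3, num = 16
total, a = (total + num, a - total)  # -> total = 39, a = -20

Answer: -20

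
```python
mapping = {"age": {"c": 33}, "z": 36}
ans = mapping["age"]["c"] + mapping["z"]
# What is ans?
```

Trace (tracking ans):
mapping = {'age': {'c': 33}, 'z': 36}  # -> mapping = {'age': {'c': 33}, 'z': 36}
ans = mapping['age']['c'] + mapping['z']  # -> ans = 69

Answer: 69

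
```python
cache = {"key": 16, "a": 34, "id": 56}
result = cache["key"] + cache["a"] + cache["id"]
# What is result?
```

Answer: 106

Derivation:
Trace (tracking result):
cache = {'key': 16, 'a': 34, 'id': 56}  # -> cache = {'key': 16, 'a': 34, 'id': 56}
result = cache['key'] + cache['a'] + cache['id']  # -> result = 106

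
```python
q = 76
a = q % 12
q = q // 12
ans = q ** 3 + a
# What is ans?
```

Answer: 220

Derivation:
Trace (tracking ans):
q = 76  # -> q = 76
a = q % 12  # -> a = 4
q = q // 12  # -> q = 6
ans = q ** 3 + a  # -> ans = 220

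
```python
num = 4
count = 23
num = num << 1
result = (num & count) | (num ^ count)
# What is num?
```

Answer: 8

Derivation:
Trace (tracking num):
num = 4  # -> num = 4
count = 23  # -> count = 23
num = num << 1  # -> num = 8
result = num & count | num ^ count  # -> result = 31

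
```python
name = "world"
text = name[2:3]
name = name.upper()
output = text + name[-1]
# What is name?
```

Answer: 'WORLD'

Derivation:
Trace (tracking name):
name = 'world'  # -> name = 'world'
text = name[2:3]  # -> text = 'r'
name = name.upper()  # -> name = 'WORLD'
output = text + name[-1]  # -> output = 'rD'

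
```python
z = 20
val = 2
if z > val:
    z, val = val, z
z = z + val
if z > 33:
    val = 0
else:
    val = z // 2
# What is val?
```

Trace (tracking val):
z = 20  # -> z = 20
val = 2  # -> val = 2
if z > val:  # condition is True
    z, val = (val, z)  # -> z = 2, val = 20
z = z + val  # -> z = 22
if z > 33:  # condition is False
else:
    val = z // 2  # -> val = 11

Answer: 11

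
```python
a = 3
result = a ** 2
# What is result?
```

Trace (tracking result):
a = 3  # -> a = 3
result = a ** 2  # -> result = 9

Answer: 9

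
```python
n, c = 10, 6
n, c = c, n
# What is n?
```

Trace (tracking n):
n, c = (10, 6)  # -> n = 10, c = 6
n, c = (c, n)  # -> n = 6, c = 10

Answer: 6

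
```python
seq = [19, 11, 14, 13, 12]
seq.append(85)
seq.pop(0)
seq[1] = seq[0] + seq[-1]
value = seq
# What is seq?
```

Answer: [11, 96, 13, 12, 85]

Derivation:
Trace (tracking seq):
seq = [19, 11, 14, 13, 12]  # -> seq = [19, 11, 14, 13, 12]
seq.append(85)  # -> seq = [19, 11, 14, 13, 12, 85]
seq.pop(0)  # -> seq = [11, 14, 13, 12, 85]
seq[1] = seq[0] + seq[-1]  # -> seq = [11, 96, 13, 12, 85]
value = seq  # -> value = [11, 96, 13, 12, 85]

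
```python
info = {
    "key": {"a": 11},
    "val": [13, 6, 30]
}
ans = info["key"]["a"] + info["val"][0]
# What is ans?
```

Trace (tracking ans):
info = {'key': {'a': 11}, 'val': [13, 6, 30]}  # -> info = {'key': {'a': 11}, 'val': [13, 6, 30]}
ans = info['key']['a'] + info['val'][0]  # -> ans = 24

Answer: 24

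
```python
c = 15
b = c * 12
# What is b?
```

Answer: 180

Derivation:
Trace (tracking b):
c = 15  # -> c = 15
b = c * 12  # -> b = 180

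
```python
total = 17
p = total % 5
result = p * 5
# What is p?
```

Trace (tracking p):
total = 17  # -> total = 17
p = total % 5  # -> p = 2
result = p * 5  # -> result = 10

Answer: 2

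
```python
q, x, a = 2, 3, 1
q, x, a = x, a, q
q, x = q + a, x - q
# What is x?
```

Trace (tracking x):
q, x, a = (2, 3, 1)  # -> q = 2, x = 3, a = 1
q, x, a = (x, a, q)  # -> q = 3, x = 1, a = 2
q, x = (q + a, x - q)  # -> q = 5, x = -2

Answer: -2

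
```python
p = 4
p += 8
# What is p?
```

Trace (tracking p):
p = 4  # -> p = 4
p += 8  # -> p = 12

Answer: 12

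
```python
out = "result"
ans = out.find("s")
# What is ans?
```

Trace (tracking ans):
out = 'result'  # -> out = 'result'
ans = out.find('s')  # -> ans = 2

Answer: 2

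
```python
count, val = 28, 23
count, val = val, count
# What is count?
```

Answer: 23

Derivation:
Trace (tracking count):
count, val = (28, 23)  # -> count = 28, val = 23
count, val = (val, count)  # -> count = 23, val = 28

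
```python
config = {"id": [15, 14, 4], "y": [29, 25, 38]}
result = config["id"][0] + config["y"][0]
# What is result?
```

Trace (tracking result):
config = {'id': [15, 14, 4], 'y': [29, 25, 38]}  # -> config = {'id': [15, 14, 4], 'y': [29, 25, 38]}
result = config['id'][0] + config['y'][0]  # -> result = 44

Answer: 44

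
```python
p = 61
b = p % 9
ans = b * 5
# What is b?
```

Answer: 7

Derivation:
Trace (tracking b):
p = 61  # -> p = 61
b = p % 9  # -> b = 7
ans = b * 5  # -> ans = 35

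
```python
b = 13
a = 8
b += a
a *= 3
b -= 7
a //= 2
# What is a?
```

Answer: 12

Derivation:
Trace (tracking a):
b = 13  # -> b = 13
a = 8  # -> a = 8
b += a  # -> b = 21
a *= 3  # -> a = 24
b -= 7  # -> b = 14
a //= 2  # -> a = 12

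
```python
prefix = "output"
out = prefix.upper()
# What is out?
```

Answer: 'OUTPUT'

Derivation:
Trace (tracking out):
prefix = 'output'  # -> prefix = 'output'
out = prefix.upper()  # -> out = 'OUTPUT'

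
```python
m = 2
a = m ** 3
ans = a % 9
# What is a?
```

Answer: 8

Derivation:
Trace (tracking a):
m = 2  # -> m = 2
a = m ** 3  # -> a = 8
ans = a % 9  # -> ans = 8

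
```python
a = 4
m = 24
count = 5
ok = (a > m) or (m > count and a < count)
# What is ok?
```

Answer: True

Derivation:
Trace (tracking ok):
a = 4  # -> a = 4
m = 24  # -> m = 24
count = 5  # -> count = 5
ok = a > m or (m > count and a < count)  # -> ok = True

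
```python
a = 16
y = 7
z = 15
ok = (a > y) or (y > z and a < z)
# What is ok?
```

Answer: True

Derivation:
Trace (tracking ok):
a = 16  # -> a = 16
y = 7  # -> y = 7
z = 15  # -> z = 15
ok = a > y or (y > z and a < z)  # -> ok = True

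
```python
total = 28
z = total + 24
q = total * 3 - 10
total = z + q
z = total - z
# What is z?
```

Trace (tracking z):
total = 28  # -> total = 28
z = total + 24  # -> z = 52
q = total * 3 - 10  # -> q = 74
total = z + q  # -> total = 126
z = total - z  # -> z = 74

Answer: 74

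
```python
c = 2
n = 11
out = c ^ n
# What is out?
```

Answer: 9

Derivation:
Trace (tracking out):
c = 2  # -> c = 2
n = 11  # -> n = 11
out = c ^ n  # -> out = 9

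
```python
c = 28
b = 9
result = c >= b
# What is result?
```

Answer: True

Derivation:
Trace (tracking result):
c = 28  # -> c = 28
b = 9  # -> b = 9
result = c >= b  # -> result = True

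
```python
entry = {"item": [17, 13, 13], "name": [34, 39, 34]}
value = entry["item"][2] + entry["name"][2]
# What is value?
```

Answer: 47

Derivation:
Trace (tracking value):
entry = {'item': [17, 13, 13], 'name': [34, 39, 34]}  # -> entry = {'item': [17, 13, 13], 'name': [34, 39, 34]}
value = entry['item'][2] + entry['name'][2]  # -> value = 47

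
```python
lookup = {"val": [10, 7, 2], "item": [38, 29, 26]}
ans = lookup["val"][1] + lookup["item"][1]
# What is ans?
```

Answer: 36

Derivation:
Trace (tracking ans):
lookup = {'val': [10, 7, 2], 'item': [38, 29, 26]}  # -> lookup = {'val': [10, 7, 2], 'item': [38, 29, 26]}
ans = lookup['val'][1] + lookup['item'][1]  # -> ans = 36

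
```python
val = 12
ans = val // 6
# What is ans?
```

Answer: 2

Derivation:
Trace (tracking ans):
val = 12  # -> val = 12
ans = val // 6  # -> ans = 2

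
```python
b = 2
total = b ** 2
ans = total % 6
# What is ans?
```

Trace (tracking ans):
b = 2  # -> b = 2
total = b ** 2  # -> total = 4
ans = total % 6  # -> ans = 4

Answer: 4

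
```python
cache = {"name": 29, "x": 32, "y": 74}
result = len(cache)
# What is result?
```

Answer: 3

Derivation:
Trace (tracking result):
cache = {'name': 29, 'x': 32, 'y': 74}  # -> cache = {'name': 29, 'x': 32, 'y': 74}
result = len(cache)  # -> result = 3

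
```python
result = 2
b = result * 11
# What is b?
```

Answer: 22

Derivation:
Trace (tracking b):
result = 2  # -> result = 2
b = result * 11  # -> b = 22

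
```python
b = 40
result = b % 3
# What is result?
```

Trace (tracking result):
b = 40  # -> b = 40
result = b % 3  # -> result = 1

Answer: 1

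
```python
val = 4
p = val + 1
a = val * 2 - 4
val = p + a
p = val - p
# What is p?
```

Answer: 4

Derivation:
Trace (tracking p):
val = 4  # -> val = 4
p = val + 1  # -> p = 5
a = val * 2 - 4  # -> a = 4
val = p + a  # -> val = 9
p = val - p  # -> p = 4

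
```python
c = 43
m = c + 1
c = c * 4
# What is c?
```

Answer: 172

Derivation:
Trace (tracking c):
c = 43  # -> c = 43
m = c + 1  # -> m = 44
c = c * 4  # -> c = 172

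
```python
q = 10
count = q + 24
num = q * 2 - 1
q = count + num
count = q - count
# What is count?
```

Trace (tracking count):
q = 10  # -> q = 10
count = q + 24  # -> count = 34
num = q * 2 - 1  # -> num = 19
q = count + num  # -> q = 53
count = q - count  # -> count = 19

Answer: 19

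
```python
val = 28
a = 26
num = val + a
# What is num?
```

Trace (tracking num):
val = 28  # -> val = 28
a = 26  # -> a = 26
num = val + a  # -> num = 54

Answer: 54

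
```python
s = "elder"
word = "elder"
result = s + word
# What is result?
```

Answer: 'elderelder'

Derivation:
Trace (tracking result):
s = 'elder'  # -> s = 'elder'
word = 'elder'  # -> word = 'elder'
result = s + word  # -> result = 'elderelder'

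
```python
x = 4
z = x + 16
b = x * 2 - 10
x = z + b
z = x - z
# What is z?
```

Trace (tracking z):
x = 4  # -> x = 4
z = x + 16  # -> z = 20
b = x * 2 - 10  # -> b = -2
x = z + b  # -> x = 18
z = x - z  # -> z = -2

Answer: -2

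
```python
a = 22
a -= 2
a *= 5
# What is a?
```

Answer: 100

Derivation:
Trace (tracking a):
a = 22  # -> a = 22
a -= 2  # -> a = 20
a *= 5  # -> a = 100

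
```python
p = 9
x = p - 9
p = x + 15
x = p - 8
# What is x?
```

Answer: 7

Derivation:
Trace (tracking x):
p = 9  # -> p = 9
x = p - 9  # -> x = 0
p = x + 15  # -> p = 15
x = p - 8  # -> x = 7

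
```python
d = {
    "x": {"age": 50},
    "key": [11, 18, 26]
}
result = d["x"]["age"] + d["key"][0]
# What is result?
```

Trace (tracking result):
d = {'x': {'age': 50}, 'key': [11, 18, 26]}  # -> d = {'x': {'age': 50}, 'key': [11, 18, 26]}
result = d['x']['age'] + d['key'][0]  # -> result = 61

Answer: 61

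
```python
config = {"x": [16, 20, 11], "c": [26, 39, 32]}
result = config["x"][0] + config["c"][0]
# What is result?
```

Answer: 42

Derivation:
Trace (tracking result):
config = {'x': [16, 20, 11], 'c': [26, 39, 32]}  # -> config = {'x': [16, 20, 11], 'c': [26, 39, 32]}
result = config['x'][0] + config['c'][0]  # -> result = 42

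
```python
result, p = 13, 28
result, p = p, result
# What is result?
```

Answer: 28

Derivation:
Trace (tracking result):
result, p = (13, 28)  # -> result = 13, p = 28
result, p = (p, result)  # -> result = 28, p = 13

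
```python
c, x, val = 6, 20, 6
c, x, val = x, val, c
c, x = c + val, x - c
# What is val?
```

Trace (tracking val):
c, x, val = (6, 20, 6)  # -> c = 6, x = 20, val = 6
c, x, val = (x, val, c)  # -> c = 20, x = 6, val = 6
c, x = (c + val, x - c)  # -> c = 26, x = -14

Answer: 6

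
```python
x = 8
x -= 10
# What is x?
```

Answer: -2

Derivation:
Trace (tracking x):
x = 8  # -> x = 8
x -= 10  # -> x = -2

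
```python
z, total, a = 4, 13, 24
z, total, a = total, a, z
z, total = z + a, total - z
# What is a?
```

Trace (tracking a):
z, total, a = (4, 13, 24)  # -> z = 4, total = 13, a = 24
z, total, a = (total, a, z)  # -> z = 13, total = 24, a = 4
z, total = (z + a, total - z)  # -> z = 17, total = 11

Answer: 4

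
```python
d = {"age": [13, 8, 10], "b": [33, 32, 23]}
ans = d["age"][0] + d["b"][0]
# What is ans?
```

Answer: 46

Derivation:
Trace (tracking ans):
d = {'age': [13, 8, 10], 'b': [33, 32, 23]}  # -> d = {'age': [13, 8, 10], 'b': [33, 32, 23]}
ans = d['age'][0] + d['b'][0]  # -> ans = 46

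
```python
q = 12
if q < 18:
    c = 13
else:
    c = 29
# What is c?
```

Answer: 13

Derivation:
Trace (tracking c):
q = 12  # -> q = 12
if q < 18:  # condition is True
    c = 13  # -> c = 13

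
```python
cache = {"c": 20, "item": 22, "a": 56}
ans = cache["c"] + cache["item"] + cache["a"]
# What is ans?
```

Trace (tracking ans):
cache = {'c': 20, 'item': 22, 'a': 56}  # -> cache = {'c': 20, 'item': 22, 'a': 56}
ans = cache['c'] + cache['item'] + cache['a']  # -> ans = 98

Answer: 98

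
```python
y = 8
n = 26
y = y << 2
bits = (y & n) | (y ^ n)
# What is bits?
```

Trace (tracking bits):
y = 8  # -> y = 8
n = 26  # -> n = 26
y = y << 2  # -> y = 32
bits = y & n | y ^ n  # -> bits = 58

Answer: 58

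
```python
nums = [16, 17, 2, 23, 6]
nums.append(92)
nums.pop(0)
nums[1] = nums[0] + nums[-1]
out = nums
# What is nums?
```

Answer: [17, 109, 23, 6, 92]

Derivation:
Trace (tracking nums):
nums = [16, 17, 2, 23, 6]  # -> nums = [16, 17, 2, 23, 6]
nums.append(92)  # -> nums = [16, 17, 2, 23, 6, 92]
nums.pop(0)  # -> nums = [17, 2, 23, 6, 92]
nums[1] = nums[0] + nums[-1]  # -> nums = [17, 109, 23, 6, 92]
out = nums  # -> out = [17, 109, 23, 6, 92]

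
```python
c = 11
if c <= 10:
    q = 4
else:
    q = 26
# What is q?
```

Answer: 26

Derivation:
Trace (tracking q):
c = 11  # -> c = 11
if c <= 10:  # condition is False
else:
    q = 26  # -> q = 26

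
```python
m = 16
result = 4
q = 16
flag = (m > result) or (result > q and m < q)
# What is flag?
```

Trace (tracking flag):
m = 16  # -> m = 16
result = 4  # -> result = 4
q = 16  # -> q = 16
flag = m > result or (result > q and m < q)  # -> flag = True

Answer: True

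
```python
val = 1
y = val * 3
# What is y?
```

Trace (tracking y):
val = 1  # -> val = 1
y = val * 3  # -> y = 3

Answer: 3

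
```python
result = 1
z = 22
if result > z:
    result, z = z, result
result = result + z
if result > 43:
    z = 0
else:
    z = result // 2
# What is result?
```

Trace (tracking result):
result = 1  # -> result = 1
z = 22  # -> z = 22
if result > z:  # condition is False
result = result + z  # -> result = 23
if result > 43:  # condition is False
else:
    z = result // 2  # -> z = 11

Answer: 23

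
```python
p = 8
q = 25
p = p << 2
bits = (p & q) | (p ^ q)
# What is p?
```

Answer: 32

Derivation:
Trace (tracking p):
p = 8  # -> p = 8
q = 25  # -> q = 25
p = p << 2  # -> p = 32
bits = p & q | p ^ q  # -> bits = 57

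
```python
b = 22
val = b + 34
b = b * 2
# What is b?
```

Answer: 44

Derivation:
Trace (tracking b):
b = 22  # -> b = 22
val = b + 34  # -> val = 56
b = b * 2  # -> b = 44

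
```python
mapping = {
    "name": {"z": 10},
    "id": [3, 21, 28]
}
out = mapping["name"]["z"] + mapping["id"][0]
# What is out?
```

Answer: 13

Derivation:
Trace (tracking out):
mapping = {'name': {'z': 10}, 'id': [3, 21, 28]}  # -> mapping = {'name': {'z': 10}, 'id': [3, 21, 28]}
out = mapping['name']['z'] + mapping['id'][0]  # -> out = 13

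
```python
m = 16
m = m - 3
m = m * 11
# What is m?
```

Trace (tracking m):
m = 16  # -> m = 16
m = m - 3  # -> m = 13
m = m * 11  # -> m = 143

Answer: 143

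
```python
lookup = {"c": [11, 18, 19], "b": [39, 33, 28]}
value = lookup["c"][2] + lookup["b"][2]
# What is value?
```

Trace (tracking value):
lookup = {'c': [11, 18, 19], 'b': [39, 33, 28]}  # -> lookup = {'c': [11, 18, 19], 'b': [39, 33, 28]}
value = lookup['c'][2] + lookup['b'][2]  # -> value = 47

Answer: 47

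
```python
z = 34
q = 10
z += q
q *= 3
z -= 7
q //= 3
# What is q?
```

Answer: 10

Derivation:
Trace (tracking q):
z = 34  # -> z = 34
q = 10  # -> q = 10
z += q  # -> z = 44
q *= 3  # -> q = 30
z -= 7  # -> z = 37
q //= 3  # -> q = 10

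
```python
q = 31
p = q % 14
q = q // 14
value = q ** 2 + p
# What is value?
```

Trace (tracking value):
q = 31  # -> q = 31
p = q % 14  # -> p = 3
q = q // 14  # -> q = 2
value = q ** 2 + p  # -> value = 7

Answer: 7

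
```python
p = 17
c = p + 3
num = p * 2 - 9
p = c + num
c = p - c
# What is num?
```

Trace (tracking num):
p = 17  # -> p = 17
c = p + 3  # -> c = 20
num = p * 2 - 9  # -> num = 25
p = c + num  # -> p = 45
c = p - c  # -> c = 25

Answer: 25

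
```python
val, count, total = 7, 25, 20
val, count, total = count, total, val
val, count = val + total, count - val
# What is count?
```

Answer: -5

Derivation:
Trace (tracking count):
val, count, total = (7, 25, 20)  # -> val = 7, count = 25, total = 20
val, count, total = (count, total, val)  # -> val = 25, count = 20, total = 7
val, count = (val + total, count - val)  # -> val = 32, count = -5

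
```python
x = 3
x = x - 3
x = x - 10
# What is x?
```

Answer: -10

Derivation:
Trace (tracking x):
x = 3  # -> x = 3
x = x - 3  # -> x = 0
x = x - 10  # -> x = -10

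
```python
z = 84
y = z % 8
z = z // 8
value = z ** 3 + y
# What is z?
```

Trace (tracking z):
z = 84  # -> z = 84
y = z % 8  # -> y = 4
z = z // 8  # -> z = 10
value = z ** 3 + y  # -> value = 1004

Answer: 10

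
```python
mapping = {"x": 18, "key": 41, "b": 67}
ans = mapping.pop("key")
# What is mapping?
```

Trace (tracking mapping):
mapping = {'x': 18, 'key': 41, 'b': 67}  # -> mapping = {'x': 18, 'key': 41, 'b': 67}
ans = mapping.pop('key')  # -> ans = 41

Answer: {'x': 18, 'b': 67}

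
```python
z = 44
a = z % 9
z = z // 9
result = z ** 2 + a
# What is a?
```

Trace (tracking a):
z = 44  # -> z = 44
a = z % 9  # -> a = 8
z = z // 9  # -> z = 4
result = z ** 2 + a  # -> result = 24

Answer: 8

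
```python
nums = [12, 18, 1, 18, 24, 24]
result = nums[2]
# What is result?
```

Trace (tracking result):
nums = [12, 18, 1, 18, 24, 24]  # -> nums = [12, 18, 1, 18, 24, 24]
result = nums[2]  # -> result = 1

Answer: 1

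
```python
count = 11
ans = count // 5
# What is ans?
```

Trace (tracking ans):
count = 11  # -> count = 11
ans = count // 5  # -> ans = 2

Answer: 2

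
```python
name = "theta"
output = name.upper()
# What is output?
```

Trace (tracking output):
name = 'theta'  # -> name = 'theta'
output = name.upper()  # -> output = 'THETA'

Answer: 'THETA'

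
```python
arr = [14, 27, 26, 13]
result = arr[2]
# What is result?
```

Answer: 26

Derivation:
Trace (tracking result):
arr = [14, 27, 26, 13]  # -> arr = [14, 27, 26, 13]
result = arr[2]  # -> result = 26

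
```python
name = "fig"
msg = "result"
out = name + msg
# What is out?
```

Trace (tracking out):
name = 'fig'  # -> name = 'fig'
msg = 'result'  # -> msg = 'result'
out = name + msg  # -> out = 'figresult'

Answer: 'figresult'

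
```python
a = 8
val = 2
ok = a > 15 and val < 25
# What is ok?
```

Answer: False

Derivation:
Trace (tracking ok):
a = 8  # -> a = 8
val = 2  # -> val = 2
ok = a > 15 and val < 25  # -> ok = False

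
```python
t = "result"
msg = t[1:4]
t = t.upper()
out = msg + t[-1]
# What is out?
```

Trace (tracking out):
t = 'result'  # -> t = 'result'
msg = t[1:4]  # -> msg = 'esu'
t = t.upper()  # -> t = 'RESULT'
out = msg + t[-1]  # -> out = 'esuT'

Answer: 'esuT'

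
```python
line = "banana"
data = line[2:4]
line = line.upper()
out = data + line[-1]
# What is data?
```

Answer: 'na'

Derivation:
Trace (tracking data):
line = 'banana'  # -> line = 'banana'
data = line[2:4]  # -> data = 'na'
line = line.upper()  # -> line = 'BANANA'
out = data + line[-1]  # -> out = 'naA'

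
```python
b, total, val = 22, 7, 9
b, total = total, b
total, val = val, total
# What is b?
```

Trace (tracking b):
b, total, val = (22, 7, 9)  # -> b = 22, total = 7, val = 9
b, total = (total, b)  # -> b = 7, total = 22
total, val = (val, total)  # -> total = 9, val = 22

Answer: 7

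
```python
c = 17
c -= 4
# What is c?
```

Trace (tracking c):
c = 17  # -> c = 17
c -= 4  # -> c = 13

Answer: 13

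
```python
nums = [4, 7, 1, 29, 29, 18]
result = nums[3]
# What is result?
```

Answer: 29

Derivation:
Trace (tracking result):
nums = [4, 7, 1, 29, 29, 18]  # -> nums = [4, 7, 1, 29, 29, 18]
result = nums[3]  # -> result = 29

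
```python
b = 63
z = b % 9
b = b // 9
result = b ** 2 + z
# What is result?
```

Trace (tracking result):
b = 63  # -> b = 63
z = b % 9  # -> z = 0
b = b // 9  # -> b = 7
result = b ** 2 + z  # -> result = 49

Answer: 49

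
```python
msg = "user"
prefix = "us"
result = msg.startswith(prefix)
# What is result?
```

Trace (tracking result):
msg = 'user'  # -> msg = 'user'
prefix = 'us'  # -> prefix = 'us'
result = msg.startswith(prefix)  # -> result = True

Answer: True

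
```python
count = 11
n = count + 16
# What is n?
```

Trace (tracking n):
count = 11  # -> count = 11
n = count + 16  # -> n = 27

Answer: 27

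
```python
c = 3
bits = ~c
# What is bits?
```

Answer: -4

Derivation:
Trace (tracking bits):
c = 3  # -> c = 3
bits = ~c  # -> bits = -4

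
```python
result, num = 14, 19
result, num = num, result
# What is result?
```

Answer: 19

Derivation:
Trace (tracking result):
result, num = (14, 19)  # -> result = 14, num = 19
result, num = (num, result)  # -> result = 19, num = 14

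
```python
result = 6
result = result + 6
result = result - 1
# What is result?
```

Trace (tracking result):
result = 6  # -> result = 6
result = result + 6  # -> result = 12
result = result - 1  # -> result = 11

Answer: 11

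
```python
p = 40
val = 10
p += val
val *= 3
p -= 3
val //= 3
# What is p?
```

Trace (tracking p):
p = 40  # -> p = 40
val = 10  # -> val = 10
p += val  # -> p = 50
val *= 3  # -> val = 30
p -= 3  # -> p = 47
val //= 3  # -> val = 10

Answer: 47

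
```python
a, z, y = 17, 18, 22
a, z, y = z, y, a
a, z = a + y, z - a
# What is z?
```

Trace (tracking z):
a, z, y = (17, 18, 22)  # -> a = 17, z = 18, y = 22
a, z, y = (z, y, a)  # -> a = 18, z = 22, y = 17
a, z = (a + y, z - a)  # -> a = 35, z = 4

Answer: 4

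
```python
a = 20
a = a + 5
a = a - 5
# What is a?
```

Answer: 20

Derivation:
Trace (tracking a):
a = 20  # -> a = 20
a = a + 5  # -> a = 25
a = a - 5  # -> a = 20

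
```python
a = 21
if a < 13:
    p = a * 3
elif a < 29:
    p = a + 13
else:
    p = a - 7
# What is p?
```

Answer: 34

Derivation:
Trace (tracking p):
a = 21  # -> a = 21
if a < 13:  # condition is False
elif a < 29:  # condition is True
    p = a + 13  # -> p = 34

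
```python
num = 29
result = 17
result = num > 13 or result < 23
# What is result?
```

Answer: True

Derivation:
Trace (tracking result):
num = 29  # -> num = 29
result = 17  # -> result = 17
result = num > 13 or result < 23  # -> result = True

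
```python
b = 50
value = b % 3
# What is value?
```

Trace (tracking value):
b = 50  # -> b = 50
value = b % 3  # -> value = 2

Answer: 2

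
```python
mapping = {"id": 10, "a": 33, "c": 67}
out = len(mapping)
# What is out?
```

Answer: 3

Derivation:
Trace (tracking out):
mapping = {'id': 10, 'a': 33, 'c': 67}  # -> mapping = {'id': 10, 'a': 33, 'c': 67}
out = len(mapping)  # -> out = 3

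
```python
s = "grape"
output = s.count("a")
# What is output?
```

Trace (tracking output):
s = 'grape'  # -> s = 'grape'
output = s.count('a')  # -> output = 1

Answer: 1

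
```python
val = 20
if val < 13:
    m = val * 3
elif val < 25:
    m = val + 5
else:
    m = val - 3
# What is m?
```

Trace (tracking m):
val = 20  # -> val = 20
if val < 13:  # condition is False
elif val < 25:  # condition is True
    m = val + 5  # -> m = 25

Answer: 25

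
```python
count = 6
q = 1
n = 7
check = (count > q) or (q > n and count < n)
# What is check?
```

Trace (tracking check):
count = 6  # -> count = 6
q = 1  # -> q = 1
n = 7  # -> n = 7
check = count > q or (q > n and count < n)  # -> check = True

Answer: True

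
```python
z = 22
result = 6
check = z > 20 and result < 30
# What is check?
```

Trace (tracking check):
z = 22  # -> z = 22
result = 6  # -> result = 6
check = z > 20 and result < 30  # -> check = True

Answer: True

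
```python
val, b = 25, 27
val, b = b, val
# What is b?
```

Trace (tracking b):
val, b = (25, 27)  # -> val = 25, b = 27
val, b = (b, val)  # -> val = 27, b = 25

Answer: 25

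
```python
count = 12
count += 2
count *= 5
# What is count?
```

Answer: 70

Derivation:
Trace (tracking count):
count = 12  # -> count = 12
count += 2  # -> count = 14
count *= 5  # -> count = 70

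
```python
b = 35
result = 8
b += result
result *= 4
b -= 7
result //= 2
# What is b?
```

Trace (tracking b):
b = 35  # -> b = 35
result = 8  # -> result = 8
b += result  # -> b = 43
result *= 4  # -> result = 32
b -= 7  # -> b = 36
result //= 2  # -> result = 16

Answer: 36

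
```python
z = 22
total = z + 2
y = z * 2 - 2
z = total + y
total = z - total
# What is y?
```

Answer: 42

Derivation:
Trace (tracking y):
z = 22  # -> z = 22
total = z + 2  # -> total = 24
y = z * 2 - 2  # -> y = 42
z = total + y  # -> z = 66
total = z - total  # -> total = 42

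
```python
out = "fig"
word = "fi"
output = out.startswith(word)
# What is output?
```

Trace (tracking output):
out = 'fig'  # -> out = 'fig'
word = 'fi'  # -> word = 'fi'
output = out.startswith(word)  # -> output = True

Answer: True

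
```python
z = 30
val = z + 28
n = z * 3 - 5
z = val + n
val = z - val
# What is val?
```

Answer: 85

Derivation:
Trace (tracking val):
z = 30  # -> z = 30
val = z + 28  # -> val = 58
n = z * 3 - 5  # -> n = 85
z = val + n  # -> z = 143
val = z - val  # -> val = 85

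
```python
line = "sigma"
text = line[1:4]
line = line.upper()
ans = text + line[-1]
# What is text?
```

Trace (tracking text):
line = 'sigma'  # -> line = 'sigma'
text = line[1:4]  # -> text = 'igm'
line = line.upper()  # -> line = 'SIGMA'
ans = text + line[-1]  # -> ans = 'igmA'

Answer: 'igm'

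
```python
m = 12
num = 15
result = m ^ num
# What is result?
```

Answer: 3

Derivation:
Trace (tracking result):
m = 12  # -> m = 12
num = 15  # -> num = 15
result = m ^ num  # -> result = 3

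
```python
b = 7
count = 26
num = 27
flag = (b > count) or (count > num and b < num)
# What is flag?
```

Answer: False

Derivation:
Trace (tracking flag):
b = 7  # -> b = 7
count = 26  # -> count = 26
num = 27  # -> num = 27
flag = b > count or (count > num and b < num)  # -> flag = False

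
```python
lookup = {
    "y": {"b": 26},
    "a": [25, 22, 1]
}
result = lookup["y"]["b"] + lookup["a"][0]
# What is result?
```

Trace (tracking result):
lookup = {'y': {'b': 26}, 'a': [25, 22, 1]}  # -> lookup = {'y': {'b': 26}, 'a': [25, 22, 1]}
result = lookup['y']['b'] + lookup['a'][0]  # -> result = 51

Answer: 51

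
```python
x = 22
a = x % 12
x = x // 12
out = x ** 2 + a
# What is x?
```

Answer: 1

Derivation:
Trace (tracking x):
x = 22  # -> x = 22
a = x % 12  # -> a = 10
x = x // 12  # -> x = 1
out = x ** 2 + a  # -> out = 11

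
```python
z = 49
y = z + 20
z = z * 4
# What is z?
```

Trace (tracking z):
z = 49  # -> z = 49
y = z + 20  # -> y = 69
z = z * 4  # -> z = 196

Answer: 196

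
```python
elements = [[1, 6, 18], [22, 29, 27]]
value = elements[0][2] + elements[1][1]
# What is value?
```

Answer: 47

Derivation:
Trace (tracking value):
elements = [[1, 6, 18], [22, 29, 27]]  # -> elements = [[1, 6, 18], [22, 29, 27]]
value = elements[0][2] + elements[1][1]  # -> value = 47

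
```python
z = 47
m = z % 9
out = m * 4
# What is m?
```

Trace (tracking m):
z = 47  # -> z = 47
m = z % 9  # -> m = 2
out = m * 4  # -> out = 8

Answer: 2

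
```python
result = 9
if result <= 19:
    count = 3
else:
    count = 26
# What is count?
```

Trace (tracking count):
result = 9  # -> result = 9
if result <= 19:  # condition is True
    count = 3  # -> count = 3

Answer: 3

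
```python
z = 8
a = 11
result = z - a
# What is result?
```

Trace (tracking result):
z = 8  # -> z = 8
a = 11  # -> a = 11
result = z - a  # -> result = -3

Answer: -3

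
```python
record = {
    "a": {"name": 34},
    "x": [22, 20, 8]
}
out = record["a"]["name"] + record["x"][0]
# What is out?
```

Answer: 56

Derivation:
Trace (tracking out):
record = {'a': {'name': 34}, 'x': [22, 20, 8]}  # -> record = {'a': {'name': 34}, 'x': [22, 20, 8]}
out = record['a']['name'] + record['x'][0]  # -> out = 56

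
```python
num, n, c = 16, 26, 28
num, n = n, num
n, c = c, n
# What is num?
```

Trace (tracking num):
num, n, c = (16, 26, 28)  # -> num = 16, n = 26, c = 28
num, n = (n, num)  # -> num = 26, n = 16
n, c = (c, n)  # -> n = 28, c = 16

Answer: 26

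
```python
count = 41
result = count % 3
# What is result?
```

Trace (tracking result):
count = 41  # -> count = 41
result = count % 3  # -> result = 2

Answer: 2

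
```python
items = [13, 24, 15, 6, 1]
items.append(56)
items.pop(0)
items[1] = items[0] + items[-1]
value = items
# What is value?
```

Answer: [24, 80, 6, 1, 56]

Derivation:
Trace (tracking value):
items = [13, 24, 15, 6, 1]  # -> items = [13, 24, 15, 6, 1]
items.append(56)  # -> items = [13, 24, 15, 6, 1, 56]
items.pop(0)  # -> items = [24, 15, 6, 1, 56]
items[1] = items[0] + items[-1]  # -> items = [24, 80, 6, 1, 56]
value = items  # -> value = [24, 80, 6, 1, 56]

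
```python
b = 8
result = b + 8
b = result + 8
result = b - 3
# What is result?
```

Answer: 21

Derivation:
Trace (tracking result):
b = 8  # -> b = 8
result = b + 8  # -> result = 16
b = result + 8  # -> b = 24
result = b - 3  # -> result = 21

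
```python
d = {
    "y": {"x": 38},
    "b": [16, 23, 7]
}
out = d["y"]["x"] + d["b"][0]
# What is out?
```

Trace (tracking out):
d = {'y': {'x': 38}, 'b': [16, 23, 7]}  # -> d = {'y': {'x': 38}, 'b': [16, 23, 7]}
out = d['y']['x'] + d['b'][0]  # -> out = 54

Answer: 54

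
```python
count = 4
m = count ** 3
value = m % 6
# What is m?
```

Answer: 64

Derivation:
Trace (tracking m):
count = 4  # -> count = 4
m = count ** 3  # -> m = 64
value = m % 6  # -> value = 4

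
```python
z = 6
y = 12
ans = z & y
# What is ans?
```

Answer: 4

Derivation:
Trace (tracking ans):
z = 6  # -> z = 6
y = 12  # -> y = 12
ans = z & y  # -> ans = 4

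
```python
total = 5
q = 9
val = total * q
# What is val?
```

Answer: 45

Derivation:
Trace (tracking val):
total = 5  # -> total = 5
q = 9  # -> q = 9
val = total * q  # -> val = 45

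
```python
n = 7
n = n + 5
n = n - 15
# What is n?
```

Answer: -3

Derivation:
Trace (tracking n):
n = 7  # -> n = 7
n = n + 5  # -> n = 12
n = n - 15  # -> n = -3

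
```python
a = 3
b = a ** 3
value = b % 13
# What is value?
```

Trace (tracking value):
a = 3  # -> a = 3
b = a ** 3  # -> b = 27
value = b % 13  # -> value = 1

Answer: 1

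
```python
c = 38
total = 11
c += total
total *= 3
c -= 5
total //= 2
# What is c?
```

Answer: 44

Derivation:
Trace (tracking c):
c = 38  # -> c = 38
total = 11  # -> total = 11
c += total  # -> c = 49
total *= 3  # -> total = 33
c -= 5  # -> c = 44
total //= 2  # -> total = 16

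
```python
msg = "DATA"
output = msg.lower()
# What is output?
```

Answer: 'data'

Derivation:
Trace (tracking output):
msg = 'DATA'  # -> msg = 'DATA'
output = msg.lower()  # -> output = 'data'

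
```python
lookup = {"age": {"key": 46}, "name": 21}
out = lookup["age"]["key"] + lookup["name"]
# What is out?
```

Answer: 67

Derivation:
Trace (tracking out):
lookup = {'age': {'key': 46}, 'name': 21}  # -> lookup = {'age': {'key': 46}, 'name': 21}
out = lookup['age']['key'] + lookup['name']  # -> out = 67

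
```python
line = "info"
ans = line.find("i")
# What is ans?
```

Trace (tracking ans):
line = 'info'  # -> line = 'info'
ans = line.find('i')  # -> ans = 0

Answer: 0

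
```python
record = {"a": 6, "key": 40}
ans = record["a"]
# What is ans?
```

Answer: 6

Derivation:
Trace (tracking ans):
record = {'a': 6, 'key': 40}  # -> record = {'a': 6, 'key': 40}
ans = record['a']  # -> ans = 6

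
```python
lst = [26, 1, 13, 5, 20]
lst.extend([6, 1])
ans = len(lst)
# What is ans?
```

Trace (tracking ans):
lst = [26, 1, 13, 5, 20]  # -> lst = [26, 1, 13, 5, 20]
lst.extend([6, 1])  # -> lst = [26, 1, 13, 5, 20, 6, 1]
ans = len(lst)  # -> ans = 7

Answer: 7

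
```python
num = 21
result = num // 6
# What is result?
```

Answer: 3

Derivation:
Trace (tracking result):
num = 21  # -> num = 21
result = num // 6  # -> result = 3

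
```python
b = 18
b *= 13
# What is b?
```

Answer: 234

Derivation:
Trace (tracking b):
b = 18  # -> b = 18
b *= 13  # -> b = 234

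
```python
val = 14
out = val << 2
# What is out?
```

Trace (tracking out):
val = 14  # -> val = 14
out = val << 2  # -> out = 56

Answer: 56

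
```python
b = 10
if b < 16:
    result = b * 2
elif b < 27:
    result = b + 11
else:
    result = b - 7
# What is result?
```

Trace (tracking result):
b = 10  # -> b = 10
if b < 16:  # condition is True
    result = b * 2  # -> result = 20

Answer: 20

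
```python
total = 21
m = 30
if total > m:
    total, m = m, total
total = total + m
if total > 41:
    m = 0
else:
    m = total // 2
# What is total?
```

Trace (tracking total):
total = 21  # -> total = 21
m = 30  # -> m = 30
if total > m:  # condition is False
total = total + m  # -> total = 51
if total > 41:  # condition is True
    m = 0  # -> m = 0

Answer: 51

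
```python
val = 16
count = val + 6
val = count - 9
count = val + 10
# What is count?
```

Trace (tracking count):
val = 16  # -> val = 16
count = val + 6  # -> count = 22
val = count - 9  # -> val = 13
count = val + 10  # -> count = 23

Answer: 23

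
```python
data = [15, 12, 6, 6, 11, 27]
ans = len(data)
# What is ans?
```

Trace (tracking ans):
data = [15, 12, 6, 6, 11, 27]  # -> data = [15, 12, 6, 6, 11, 27]
ans = len(data)  # -> ans = 6

Answer: 6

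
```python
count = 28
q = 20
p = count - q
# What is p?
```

Answer: 8

Derivation:
Trace (tracking p):
count = 28  # -> count = 28
q = 20  # -> q = 20
p = count - q  # -> p = 8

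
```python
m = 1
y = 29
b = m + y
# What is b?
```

Trace (tracking b):
m = 1  # -> m = 1
y = 29  # -> y = 29
b = m + y  # -> b = 30

Answer: 30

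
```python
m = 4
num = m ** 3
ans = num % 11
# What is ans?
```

Answer: 9

Derivation:
Trace (tracking ans):
m = 4  # -> m = 4
num = m ** 3  # -> num = 64
ans = num % 11  # -> ans = 9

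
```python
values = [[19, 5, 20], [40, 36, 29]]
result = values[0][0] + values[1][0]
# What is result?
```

Answer: 59

Derivation:
Trace (tracking result):
values = [[19, 5, 20], [40, 36, 29]]  # -> values = [[19, 5, 20], [40, 36, 29]]
result = values[0][0] + values[1][0]  # -> result = 59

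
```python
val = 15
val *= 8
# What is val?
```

Trace (tracking val):
val = 15  # -> val = 15
val *= 8  # -> val = 120

Answer: 120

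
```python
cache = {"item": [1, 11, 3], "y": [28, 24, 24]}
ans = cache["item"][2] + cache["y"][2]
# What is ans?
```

Trace (tracking ans):
cache = {'item': [1, 11, 3], 'y': [28, 24, 24]}  # -> cache = {'item': [1, 11, 3], 'y': [28, 24, 24]}
ans = cache['item'][2] + cache['y'][2]  # -> ans = 27

Answer: 27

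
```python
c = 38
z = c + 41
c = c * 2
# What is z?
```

Answer: 79

Derivation:
Trace (tracking z):
c = 38  # -> c = 38
z = c + 41  # -> z = 79
c = c * 2  # -> c = 76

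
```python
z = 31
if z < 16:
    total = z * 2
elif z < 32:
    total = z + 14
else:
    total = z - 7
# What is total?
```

Answer: 45

Derivation:
Trace (tracking total):
z = 31  # -> z = 31
if z < 16:  # condition is False
elif z < 32:  # condition is True
    total = z + 14  # -> total = 45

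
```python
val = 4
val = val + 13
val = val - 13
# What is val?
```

Answer: 4

Derivation:
Trace (tracking val):
val = 4  # -> val = 4
val = val + 13  # -> val = 17
val = val - 13  # -> val = 4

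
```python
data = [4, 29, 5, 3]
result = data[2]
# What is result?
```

Trace (tracking result):
data = [4, 29, 5, 3]  # -> data = [4, 29, 5, 3]
result = data[2]  # -> result = 5

Answer: 5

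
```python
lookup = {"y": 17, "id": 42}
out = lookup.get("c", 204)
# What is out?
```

Answer: 204

Derivation:
Trace (tracking out):
lookup = {'y': 17, 'id': 42}  # -> lookup = {'y': 17, 'id': 42}
out = lookup.get('c', 204)  # -> out = 204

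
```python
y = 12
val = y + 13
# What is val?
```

Trace (tracking val):
y = 12  # -> y = 12
val = y + 13  # -> val = 25

Answer: 25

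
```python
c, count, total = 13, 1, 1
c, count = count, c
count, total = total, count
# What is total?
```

Answer: 13

Derivation:
Trace (tracking total):
c, count, total = (13, 1, 1)  # -> c = 13, count = 1, total = 1
c, count = (count, c)  # -> c = 1, count = 13
count, total = (total, count)  # -> count = 1, total = 13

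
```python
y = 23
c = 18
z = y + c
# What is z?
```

Answer: 41

Derivation:
Trace (tracking z):
y = 23  # -> y = 23
c = 18  # -> c = 18
z = y + c  # -> z = 41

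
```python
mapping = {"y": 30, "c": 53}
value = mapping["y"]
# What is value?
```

Trace (tracking value):
mapping = {'y': 30, 'c': 53}  # -> mapping = {'y': 30, 'c': 53}
value = mapping['y']  # -> value = 30

Answer: 30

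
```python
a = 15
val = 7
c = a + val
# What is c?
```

Trace (tracking c):
a = 15  # -> a = 15
val = 7  # -> val = 7
c = a + val  # -> c = 22

Answer: 22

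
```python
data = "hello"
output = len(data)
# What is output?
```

Trace (tracking output):
data = 'hello'  # -> data = 'hello'
output = len(data)  # -> output = 5

Answer: 5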